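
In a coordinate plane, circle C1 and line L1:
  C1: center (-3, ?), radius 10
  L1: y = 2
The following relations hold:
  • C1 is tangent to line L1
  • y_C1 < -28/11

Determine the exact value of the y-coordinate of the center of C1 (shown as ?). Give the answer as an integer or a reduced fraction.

-8

1. [C1‖L1]  y_C1² − 4y_C1 − 96 = 0  ⇒  y_C1 = -8 or 12
2. given y_C1 < -28/11: keep -8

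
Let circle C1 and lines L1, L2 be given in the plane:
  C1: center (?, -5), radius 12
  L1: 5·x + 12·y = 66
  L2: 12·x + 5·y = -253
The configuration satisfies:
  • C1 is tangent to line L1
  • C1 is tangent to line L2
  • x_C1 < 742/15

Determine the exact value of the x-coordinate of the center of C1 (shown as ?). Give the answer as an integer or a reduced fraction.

-6

1. [C1‖L1]  x_C1² − (252/5)x_C1 − 1692/5 = 0  ⇒  x_C1 = -6 or 282/5
2. [C1‖L2]  x_C1² + 38x_C1 + 192 = 0  ⇒  x_C1 = -32 or -6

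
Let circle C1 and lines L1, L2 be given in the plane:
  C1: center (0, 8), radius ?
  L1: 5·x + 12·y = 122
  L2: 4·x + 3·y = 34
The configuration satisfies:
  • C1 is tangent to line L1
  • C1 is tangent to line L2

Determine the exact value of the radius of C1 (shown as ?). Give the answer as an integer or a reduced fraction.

1. [C1‖L1]  r_C1² − 4 = 0  ⇒  r_C1 = 2 (r>0 drops 1)
2. [C1‖L2]  r_C1² − 4 = 0  ⇒  r_C1 = 2 (r>0 drops 1)

2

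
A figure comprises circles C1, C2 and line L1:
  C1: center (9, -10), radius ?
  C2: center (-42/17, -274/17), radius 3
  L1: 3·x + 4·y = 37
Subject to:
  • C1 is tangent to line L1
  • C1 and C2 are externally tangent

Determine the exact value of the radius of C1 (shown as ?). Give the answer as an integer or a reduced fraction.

1. [C1‖L1]  r_C1² − 100 = 0  ⇒  r_C1 = 10 (r>0 drops 1)
2. [ext C1·C2]  r_C1² + 6r_C1 − 160 = 0  ⇒  r_C1 = 10 (r>0 drops 1)

10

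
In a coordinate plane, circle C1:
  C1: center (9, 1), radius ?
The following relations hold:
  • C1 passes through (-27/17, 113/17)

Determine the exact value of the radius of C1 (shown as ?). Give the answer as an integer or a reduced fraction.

12

1. [C1∋P]  r_C1² − 144 = 0  ⇒  r_C1 = 12 (r>0 drops 1)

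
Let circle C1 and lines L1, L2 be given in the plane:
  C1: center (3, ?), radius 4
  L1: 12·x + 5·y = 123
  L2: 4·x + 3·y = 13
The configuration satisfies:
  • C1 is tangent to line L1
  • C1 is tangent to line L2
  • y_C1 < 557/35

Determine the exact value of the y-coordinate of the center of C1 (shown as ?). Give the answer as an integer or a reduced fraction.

7

1. [C1‖L1]  y_C1² − (174/5)y_C1 + 973/5 = 0  ⇒  y_C1 = 7 or 139/5
2. [C1‖L2]  y_C1² − (2/3)y_C1 − 133/3 = 0  ⇒  y_C1 = -19/3 or 7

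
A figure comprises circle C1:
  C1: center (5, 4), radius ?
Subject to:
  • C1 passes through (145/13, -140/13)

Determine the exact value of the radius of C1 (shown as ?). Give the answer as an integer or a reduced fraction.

1. [C1∋P]  r_C1² − 256 = 0  ⇒  r_C1 = 16 (r>0 drops 1)

16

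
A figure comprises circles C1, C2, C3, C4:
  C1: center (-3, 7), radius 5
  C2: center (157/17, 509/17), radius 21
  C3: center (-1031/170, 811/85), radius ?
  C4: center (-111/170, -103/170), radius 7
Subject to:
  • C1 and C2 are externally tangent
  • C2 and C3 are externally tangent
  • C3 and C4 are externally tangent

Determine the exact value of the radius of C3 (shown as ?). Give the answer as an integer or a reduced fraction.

9/2

1. [ext C2·C3]  r_C3² + 42r_C3 − 837/4 = 0  ⇒  r_C3 = 9/2 (r>0 drops 1)
2. [ext C3·C4]  r_C3² + 14r_C3 − 333/4 = 0  ⇒  r_C3 = 9/2 (r>0 drops 1)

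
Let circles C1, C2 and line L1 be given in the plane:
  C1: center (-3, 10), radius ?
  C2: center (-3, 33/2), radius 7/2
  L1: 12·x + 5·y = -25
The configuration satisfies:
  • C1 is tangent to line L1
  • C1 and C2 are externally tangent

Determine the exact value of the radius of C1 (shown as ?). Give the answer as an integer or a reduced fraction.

1. [C1‖L1]  r_C1² − 9 = 0  ⇒  r_C1 = 3 (r>0 drops 1)
2. [ext C1·C2]  r_C1² + 7r_C1 − 30 = 0  ⇒  r_C1 = 3 (r>0 drops 1)

3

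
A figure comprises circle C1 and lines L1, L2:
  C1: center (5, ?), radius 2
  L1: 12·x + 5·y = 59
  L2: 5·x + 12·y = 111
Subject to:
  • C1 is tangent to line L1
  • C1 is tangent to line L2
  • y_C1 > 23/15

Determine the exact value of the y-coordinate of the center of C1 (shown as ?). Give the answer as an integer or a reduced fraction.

5

1. [C1‖L1]  y_C1² + (2/5)y_C1 − 27 = 0  ⇒  y_C1 = -27/5 or 5
2. [C1‖L2]  y_C1² − (43/3)y_C1 + 140/3 = 0  ⇒  y_C1 = 5 or 28/3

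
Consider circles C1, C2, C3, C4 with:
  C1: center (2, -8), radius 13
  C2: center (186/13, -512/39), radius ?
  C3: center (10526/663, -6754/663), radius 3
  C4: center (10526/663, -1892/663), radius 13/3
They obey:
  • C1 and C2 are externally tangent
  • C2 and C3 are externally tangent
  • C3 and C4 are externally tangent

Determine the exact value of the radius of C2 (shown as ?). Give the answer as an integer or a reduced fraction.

1. [ext C1·C2]  r_C2² + 26r_C2 − 79/9 = 0  ⇒  r_C2 = 1/3 (r>0 drops 1)
2. [ext C2·C3]  r_C2² + 6r_C2 − 19/9 = 0  ⇒  r_C2 = 1/3 (r>0 drops 1)

1/3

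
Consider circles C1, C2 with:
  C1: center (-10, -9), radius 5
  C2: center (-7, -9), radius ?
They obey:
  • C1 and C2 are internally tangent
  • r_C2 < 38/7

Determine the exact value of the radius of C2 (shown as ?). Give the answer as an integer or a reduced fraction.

2

1. [int C1,C2]  r_C2² − 10r_C2 + 16 = 0  ⇒  r_C2 = 2 or 8
2. given r_C2 < 38/7: keep 2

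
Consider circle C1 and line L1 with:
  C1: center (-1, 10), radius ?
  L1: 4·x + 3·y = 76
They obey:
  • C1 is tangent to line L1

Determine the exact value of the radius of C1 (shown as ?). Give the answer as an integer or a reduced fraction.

10

1. [C1‖L1]  r_C1² − 100 = 0  ⇒  r_C1 = 10 (r>0 drops 1)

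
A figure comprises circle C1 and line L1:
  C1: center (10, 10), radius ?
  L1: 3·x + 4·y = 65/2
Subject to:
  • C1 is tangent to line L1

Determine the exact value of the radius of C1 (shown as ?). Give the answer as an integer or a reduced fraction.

1. [C1‖L1]  r_C1² − 225/4 = 0  ⇒  r_C1 = 15/2 (r>0 drops 1)

15/2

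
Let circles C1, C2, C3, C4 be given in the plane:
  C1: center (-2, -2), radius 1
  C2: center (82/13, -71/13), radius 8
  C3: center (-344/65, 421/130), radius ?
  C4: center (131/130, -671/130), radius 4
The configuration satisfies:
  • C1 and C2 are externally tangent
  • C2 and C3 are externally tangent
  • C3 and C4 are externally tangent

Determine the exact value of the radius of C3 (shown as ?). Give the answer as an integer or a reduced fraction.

13/2

1. [ext C2·C3]  r_C3² + 16r_C3 − 585/4 = 0  ⇒  r_C3 = 13/2 (r>0 drops 1)
2. [ext C3·C4]  r_C3² + 8r_C3 − 377/4 = 0  ⇒  r_C3 = 13/2 (r>0 drops 1)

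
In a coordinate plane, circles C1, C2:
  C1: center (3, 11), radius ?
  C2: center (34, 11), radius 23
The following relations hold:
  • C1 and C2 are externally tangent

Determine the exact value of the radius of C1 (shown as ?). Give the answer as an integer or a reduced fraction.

1. [ext C1·C2]  r_C1² + 46r_C1 − 432 = 0  ⇒  r_C1 = 8 (r>0 drops 1)

8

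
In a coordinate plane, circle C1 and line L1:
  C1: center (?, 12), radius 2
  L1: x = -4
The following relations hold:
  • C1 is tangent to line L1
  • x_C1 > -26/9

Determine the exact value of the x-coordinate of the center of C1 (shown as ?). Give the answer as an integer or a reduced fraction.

1. [C1‖L1]  x_C1² + 8x_C1 + 12 = 0  ⇒  x_C1 = -6 or -2
2. given x_C1 > -26/9: keep -2

-2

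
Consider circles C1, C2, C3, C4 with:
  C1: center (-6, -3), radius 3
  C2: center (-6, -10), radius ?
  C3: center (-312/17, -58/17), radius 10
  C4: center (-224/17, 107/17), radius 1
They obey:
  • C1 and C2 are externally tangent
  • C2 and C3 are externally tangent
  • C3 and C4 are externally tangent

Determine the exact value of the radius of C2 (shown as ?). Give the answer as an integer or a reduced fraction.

1. [ext C1·C2]  r_C2² + 6r_C2 − 40 = 0  ⇒  r_C2 = 4 (r>0 drops 1)
2. [ext C2·C3]  r_C2² + 20r_C2 − 96 = 0  ⇒  r_C2 = 4 (r>0 drops 1)

4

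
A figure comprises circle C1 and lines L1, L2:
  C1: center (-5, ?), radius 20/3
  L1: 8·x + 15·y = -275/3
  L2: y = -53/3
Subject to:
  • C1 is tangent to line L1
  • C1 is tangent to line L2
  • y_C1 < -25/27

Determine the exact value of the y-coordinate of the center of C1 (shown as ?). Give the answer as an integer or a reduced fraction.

1. [C1‖L1]  y_C1² + (62/9)y_C1 − 407/9 = 0  ⇒  y_C1 = -11 or 37/9
2. [C1‖L2]  y_C1² + (106/3)y_C1 + 803/3 = 0  ⇒  y_C1 = -73/3 or -11

-11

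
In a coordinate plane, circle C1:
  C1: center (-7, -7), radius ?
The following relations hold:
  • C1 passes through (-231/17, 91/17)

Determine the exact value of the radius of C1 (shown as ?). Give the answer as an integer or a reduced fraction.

14

1. [C1∋P]  r_C1² − 196 = 0  ⇒  r_C1 = 14 (r>0 drops 1)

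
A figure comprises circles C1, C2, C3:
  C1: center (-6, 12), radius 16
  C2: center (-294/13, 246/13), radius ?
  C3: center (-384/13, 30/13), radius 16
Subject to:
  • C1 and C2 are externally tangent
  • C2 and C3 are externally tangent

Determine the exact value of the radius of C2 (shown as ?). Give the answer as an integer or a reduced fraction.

2

1. [ext C1·C2]  r_C2² + 32r_C2 − 68 = 0  ⇒  r_C2 = 2 (r>0 drops 1)
2. [ext C2·C3]  r_C2² + 32r_C2 − 68 = 0  ⇒  r_C2 = 2 (r>0 drops 1)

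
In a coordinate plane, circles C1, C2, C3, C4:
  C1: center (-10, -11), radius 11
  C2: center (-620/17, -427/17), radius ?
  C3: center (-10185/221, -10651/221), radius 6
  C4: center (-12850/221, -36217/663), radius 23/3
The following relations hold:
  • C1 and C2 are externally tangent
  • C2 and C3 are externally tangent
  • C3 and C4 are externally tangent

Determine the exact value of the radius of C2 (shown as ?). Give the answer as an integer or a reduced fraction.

19

1. [ext C1·C2]  r_C2² + 22r_C2 − 779 = 0  ⇒  r_C2 = 19 (r>0 drops 1)
2. [ext C2·C3]  r_C2² + 12r_C2 − 589 = 0  ⇒  r_C2 = 19 (r>0 drops 1)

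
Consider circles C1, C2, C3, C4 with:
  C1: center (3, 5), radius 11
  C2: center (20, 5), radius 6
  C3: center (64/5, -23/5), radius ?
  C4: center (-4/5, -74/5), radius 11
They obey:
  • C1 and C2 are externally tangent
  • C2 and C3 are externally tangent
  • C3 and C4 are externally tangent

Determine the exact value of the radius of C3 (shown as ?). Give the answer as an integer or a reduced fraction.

6

1. [ext C2·C3]  r_C3² + 12r_C3 − 108 = 0  ⇒  r_C3 = 6 (r>0 drops 1)
2. [ext C3·C4]  r_C3² + 22r_C3 − 168 = 0  ⇒  r_C3 = 6 (r>0 drops 1)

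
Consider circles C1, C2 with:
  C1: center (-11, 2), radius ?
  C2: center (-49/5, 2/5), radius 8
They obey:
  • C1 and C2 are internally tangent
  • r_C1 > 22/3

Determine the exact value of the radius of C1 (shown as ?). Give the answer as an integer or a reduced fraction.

10

1. [int C1,C2]  r_C1² − 16r_C1 + 60 = 0  ⇒  r_C1 = 6 or 10
2. given r_C1 > 22/3: keep 10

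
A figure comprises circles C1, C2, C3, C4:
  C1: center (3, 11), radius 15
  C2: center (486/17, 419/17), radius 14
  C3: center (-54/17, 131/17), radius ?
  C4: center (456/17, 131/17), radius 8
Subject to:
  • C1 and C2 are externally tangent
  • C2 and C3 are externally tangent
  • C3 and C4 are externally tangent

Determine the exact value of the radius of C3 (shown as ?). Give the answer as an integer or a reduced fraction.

1. [ext C2·C3]  r_C3² + 28r_C3 − 1100 = 0  ⇒  r_C3 = 22 (r>0 drops 1)
2. [ext C3·C4]  r_C3² + 16r_C3 − 836 = 0  ⇒  r_C3 = 22 (r>0 drops 1)

22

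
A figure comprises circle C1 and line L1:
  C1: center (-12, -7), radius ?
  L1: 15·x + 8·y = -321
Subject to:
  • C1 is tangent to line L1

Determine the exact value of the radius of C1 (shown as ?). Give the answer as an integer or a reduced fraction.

5

1. [C1‖L1]  r_C1² − 25 = 0  ⇒  r_C1 = 5 (r>0 drops 1)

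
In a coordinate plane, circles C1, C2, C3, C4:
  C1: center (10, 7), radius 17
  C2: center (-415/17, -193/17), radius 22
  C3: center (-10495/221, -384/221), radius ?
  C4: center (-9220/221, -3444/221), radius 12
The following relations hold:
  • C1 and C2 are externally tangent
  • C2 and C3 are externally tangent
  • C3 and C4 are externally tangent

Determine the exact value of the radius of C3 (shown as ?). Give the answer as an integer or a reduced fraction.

3

1. [ext C2·C3]  r_C3² + 44r_C3 − 141 = 0  ⇒  r_C3 = 3 (r>0 drops 1)
2. [ext C3·C4]  r_C3² + 24r_C3 − 81 = 0  ⇒  r_C3 = 3 (r>0 drops 1)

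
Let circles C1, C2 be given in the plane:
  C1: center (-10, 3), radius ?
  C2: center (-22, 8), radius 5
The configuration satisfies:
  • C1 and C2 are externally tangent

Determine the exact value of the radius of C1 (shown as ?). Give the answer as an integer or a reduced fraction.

8

1. [ext C1·C2]  r_C1² + 10r_C1 − 144 = 0  ⇒  r_C1 = 8 (r>0 drops 1)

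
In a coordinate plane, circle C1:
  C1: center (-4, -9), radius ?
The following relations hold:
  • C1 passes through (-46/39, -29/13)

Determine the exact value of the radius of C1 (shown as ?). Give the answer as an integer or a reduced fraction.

22/3

1. [C1∋P]  r_C1² − 484/9 = 0  ⇒  r_C1 = 22/3 (r>0 drops 1)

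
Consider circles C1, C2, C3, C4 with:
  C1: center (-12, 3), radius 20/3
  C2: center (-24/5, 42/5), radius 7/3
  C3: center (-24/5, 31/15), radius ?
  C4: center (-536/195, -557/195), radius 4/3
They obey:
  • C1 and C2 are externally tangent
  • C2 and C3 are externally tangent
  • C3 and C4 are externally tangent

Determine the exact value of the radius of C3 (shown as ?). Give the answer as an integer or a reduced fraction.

4

1. [ext C2·C3]  r_C3² + (14/3)r_C3 − 104/3 = 0  ⇒  r_C3 = 4 (r>0 drops 1)
2. [ext C3·C4]  r_C3² + (8/3)r_C3 − 80/3 = 0  ⇒  r_C3 = 4 (r>0 drops 1)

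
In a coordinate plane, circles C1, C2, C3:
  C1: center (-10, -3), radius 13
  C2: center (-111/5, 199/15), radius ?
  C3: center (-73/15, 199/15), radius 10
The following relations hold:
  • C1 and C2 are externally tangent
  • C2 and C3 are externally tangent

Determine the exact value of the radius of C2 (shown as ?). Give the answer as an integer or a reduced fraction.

22/3

1. [ext C1·C2]  r_C2² + 26r_C2 − 2200/9 = 0  ⇒  r_C2 = 22/3 (r>0 drops 1)
2. [ext C2·C3]  r_C2² + 20r_C2 − 1804/9 = 0  ⇒  r_C2 = 22/3 (r>0 drops 1)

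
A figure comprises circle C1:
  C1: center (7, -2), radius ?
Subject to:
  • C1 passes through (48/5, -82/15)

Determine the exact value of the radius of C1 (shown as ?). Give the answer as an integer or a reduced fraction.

1. [C1∋P]  r_C1² − 169/9 = 0  ⇒  r_C1 = 13/3 (r>0 drops 1)

13/3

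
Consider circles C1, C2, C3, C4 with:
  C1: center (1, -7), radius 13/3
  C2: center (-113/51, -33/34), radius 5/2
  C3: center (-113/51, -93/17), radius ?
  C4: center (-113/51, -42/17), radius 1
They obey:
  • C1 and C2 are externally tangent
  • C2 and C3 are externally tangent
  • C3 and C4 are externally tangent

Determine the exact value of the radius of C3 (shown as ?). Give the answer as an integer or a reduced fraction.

2

1. [ext C2·C3]  r_C3² + 5r_C3 − 14 = 0  ⇒  r_C3 = 2 (r>0 drops 1)
2. [ext C3·C4]  r_C3² + 2r_C3 − 8 = 0  ⇒  r_C3 = 2 (r>0 drops 1)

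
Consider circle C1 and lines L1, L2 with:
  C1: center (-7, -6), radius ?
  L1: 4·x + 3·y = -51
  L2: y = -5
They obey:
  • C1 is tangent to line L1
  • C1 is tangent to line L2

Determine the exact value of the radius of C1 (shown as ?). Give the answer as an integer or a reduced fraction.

1. [C1‖L1]  r_C1² − 1 = 0  ⇒  r_C1 = 1 (r>0 drops 1)
2. [C1‖L2]  r_C1² − 1 = 0  ⇒  r_C1 = 1 (r>0 drops 1)

1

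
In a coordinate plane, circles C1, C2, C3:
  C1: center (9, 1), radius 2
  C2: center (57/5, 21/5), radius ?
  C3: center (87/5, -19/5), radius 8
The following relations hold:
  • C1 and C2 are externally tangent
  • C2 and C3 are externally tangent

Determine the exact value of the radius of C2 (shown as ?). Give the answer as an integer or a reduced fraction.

2

1. [ext C1·C2]  r_C2² + 4r_C2 − 12 = 0  ⇒  r_C2 = 2 (r>0 drops 1)
2. [ext C2·C3]  r_C2² + 16r_C2 − 36 = 0  ⇒  r_C2 = 2 (r>0 drops 1)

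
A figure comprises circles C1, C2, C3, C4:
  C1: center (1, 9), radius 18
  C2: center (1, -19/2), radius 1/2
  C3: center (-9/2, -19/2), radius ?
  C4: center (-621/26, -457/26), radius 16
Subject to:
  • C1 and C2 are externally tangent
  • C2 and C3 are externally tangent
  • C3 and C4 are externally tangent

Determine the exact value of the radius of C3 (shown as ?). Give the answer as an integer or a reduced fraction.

5

1. [ext C2·C3]  r_C3² + 1r_C3 − 30 = 0  ⇒  r_C3 = 5 (r>0 drops 1)
2. [ext C3·C4]  r_C3² + 32r_C3 − 185 = 0  ⇒  r_C3 = 5 (r>0 drops 1)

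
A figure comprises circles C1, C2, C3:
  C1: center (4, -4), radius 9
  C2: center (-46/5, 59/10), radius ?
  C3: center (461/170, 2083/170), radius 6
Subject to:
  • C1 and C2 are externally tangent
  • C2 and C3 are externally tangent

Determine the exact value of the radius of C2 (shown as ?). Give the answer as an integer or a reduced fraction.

1. [ext C1·C2]  r_C2² + 18r_C2 − 765/4 = 0  ⇒  r_C2 = 15/2 (r>0 drops 1)
2. [ext C2·C3]  r_C2² + 12r_C2 − 585/4 = 0  ⇒  r_C2 = 15/2 (r>0 drops 1)

15/2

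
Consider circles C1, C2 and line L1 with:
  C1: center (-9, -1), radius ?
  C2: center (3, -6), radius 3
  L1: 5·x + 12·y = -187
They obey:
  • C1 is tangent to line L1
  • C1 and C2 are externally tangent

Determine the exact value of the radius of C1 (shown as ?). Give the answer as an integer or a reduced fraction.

10

1. [C1‖L1]  r_C1² − 100 = 0  ⇒  r_C1 = 10 (r>0 drops 1)
2. [ext C1·C2]  r_C1² + 6r_C1 − 160 = 0  ⇒  r_C1 = 10 (r>0 drops 1)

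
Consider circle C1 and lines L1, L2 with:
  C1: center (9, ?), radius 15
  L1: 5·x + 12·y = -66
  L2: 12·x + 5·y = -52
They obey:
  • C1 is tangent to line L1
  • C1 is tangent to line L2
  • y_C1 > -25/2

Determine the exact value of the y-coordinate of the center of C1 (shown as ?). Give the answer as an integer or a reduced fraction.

1. [C1‖L1]  y_C1² + (37/2)y_C1 − 357/2 = 0  ⇒  y_C1 = -51/2 or 7
2. [C1‖L2]  y_C1² + 64y_C1 − 497 = 0  ⇒  y_C1 = -71 or 7

7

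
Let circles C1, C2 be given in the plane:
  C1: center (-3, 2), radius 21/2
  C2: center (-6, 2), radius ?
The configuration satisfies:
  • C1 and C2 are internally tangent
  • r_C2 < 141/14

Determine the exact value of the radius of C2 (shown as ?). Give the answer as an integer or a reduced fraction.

1. [int C1,C2]  r_C2² − 21r_C2 + 405/4 = 0  ⇒  r_C2 = 15/2 or 27/2
2. given r_C2 < 141/14: keep 15/2

15/2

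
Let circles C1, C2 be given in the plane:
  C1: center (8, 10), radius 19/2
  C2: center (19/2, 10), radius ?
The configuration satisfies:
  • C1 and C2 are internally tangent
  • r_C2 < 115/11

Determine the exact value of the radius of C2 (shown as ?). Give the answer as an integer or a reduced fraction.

8

1. [int C1,C2]  r_C2² − 19r_C2 + 88 = 0  ⇒  r_C2 = 8 or 11
2. given r_C2 < 115/11: keep 8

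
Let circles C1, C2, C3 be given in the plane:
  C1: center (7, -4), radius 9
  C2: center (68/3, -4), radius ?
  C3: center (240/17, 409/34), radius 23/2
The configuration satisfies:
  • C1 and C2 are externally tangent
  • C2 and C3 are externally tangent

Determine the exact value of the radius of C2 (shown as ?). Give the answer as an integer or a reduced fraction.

1. [ext C1·C2]  r_C2² + 18r_C2 − 1480/9 = 0  ⇒  r_C2 = 20/3 (r>0 drops 1)
2. [ext C2·C3]  r_C2² + 23r_C2 − 1780/9 = 0  ⇒  r_C2 = 20/3 (r>0 drops 1)

20/3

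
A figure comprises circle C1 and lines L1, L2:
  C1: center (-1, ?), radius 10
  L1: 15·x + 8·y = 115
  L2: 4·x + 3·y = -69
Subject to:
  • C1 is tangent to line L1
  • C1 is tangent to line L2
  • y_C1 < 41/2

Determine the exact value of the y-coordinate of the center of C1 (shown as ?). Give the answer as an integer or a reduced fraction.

-5

1. [C1‖L1]  y_C1² − (65/2)y_C1 − 375/2 = 0  ⇒  y_C1 = -5 or 75/2
2. [C1‖L2]  y_C1² + (130/3)y_C1 + 575/3 = 0  ⇒  y_C1 = -115/3 or -5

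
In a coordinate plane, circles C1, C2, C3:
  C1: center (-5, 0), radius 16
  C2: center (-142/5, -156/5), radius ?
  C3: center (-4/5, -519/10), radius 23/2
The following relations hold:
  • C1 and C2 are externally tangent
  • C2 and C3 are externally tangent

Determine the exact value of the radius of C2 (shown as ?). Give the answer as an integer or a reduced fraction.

1. [ext C1·C2]  r_C2² + 32r_C2 − 1265 = 0  ⇒  r_C2 = 23 (r>0 drops 1)
2. [ext C2·C3]  r_C2² + 23r_C2 − 1058 = 0  ⇒  r_C2 = 23 (r>0 drops 1)

23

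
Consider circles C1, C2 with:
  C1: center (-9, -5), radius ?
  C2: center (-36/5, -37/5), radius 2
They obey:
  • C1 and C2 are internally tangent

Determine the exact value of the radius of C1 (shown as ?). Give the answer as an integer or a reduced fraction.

1. [int C1,C2]  r_C1² − 4r_C1 − 5 = 0  ⇒  r_C1 = 5 (r>0 drops 1)

5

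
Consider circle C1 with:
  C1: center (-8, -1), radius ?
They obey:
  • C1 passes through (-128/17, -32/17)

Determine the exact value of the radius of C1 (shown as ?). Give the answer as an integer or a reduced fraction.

1

1. [C1∋P]  r_C1² − 1 = 0  ⇒  r_C1 = 1 (r>0 drops 1)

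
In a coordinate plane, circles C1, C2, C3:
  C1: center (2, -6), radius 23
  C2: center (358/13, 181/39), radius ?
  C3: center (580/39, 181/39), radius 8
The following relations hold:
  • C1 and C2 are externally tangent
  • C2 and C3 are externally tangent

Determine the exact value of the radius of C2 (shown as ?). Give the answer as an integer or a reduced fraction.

1. [ext C1·C2]  r_C2² + 46r_C2 − 2128/9 = 0  ⇒  r_C2 = 14/3 (r>0 drops 1)
2. [ext C2·C3]  r_C2² + 16r_C2 − 868/9 = 0  ⇒  r_C2 = 14/3 (r>0 drops 1)

14/3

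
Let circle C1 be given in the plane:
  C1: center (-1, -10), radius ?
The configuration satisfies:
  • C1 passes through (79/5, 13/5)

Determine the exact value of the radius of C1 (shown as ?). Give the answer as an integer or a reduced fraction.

1. [C1∋P]  r_C1² − 441 = 0  ⇒  r_C1 = 21 (r>0 drops 1)

21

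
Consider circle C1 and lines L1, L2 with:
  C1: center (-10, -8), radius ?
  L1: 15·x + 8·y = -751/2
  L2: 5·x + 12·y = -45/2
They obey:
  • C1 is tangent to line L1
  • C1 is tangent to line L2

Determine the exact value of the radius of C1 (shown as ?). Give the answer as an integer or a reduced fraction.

1. [C1‖L1]  r_C1² − 361/4 = 0  ⇒  r_C1 = 19/2 (r>0 drops 1)
2. [C1‖L2]  r_C1² − 361/4 = 0  ⇒  r_C1 = 19/2 (r>0 drops 1)

19/2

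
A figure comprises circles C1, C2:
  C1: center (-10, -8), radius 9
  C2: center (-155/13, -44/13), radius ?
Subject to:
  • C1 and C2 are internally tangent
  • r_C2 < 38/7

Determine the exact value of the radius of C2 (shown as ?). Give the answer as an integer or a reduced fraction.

4

1. [int C1,C2]  r_C2² − 18r_C2 + 56 = 0  ⇒  r_C2 = 4 or 14
2. given r_C2 < 38/7: keep 4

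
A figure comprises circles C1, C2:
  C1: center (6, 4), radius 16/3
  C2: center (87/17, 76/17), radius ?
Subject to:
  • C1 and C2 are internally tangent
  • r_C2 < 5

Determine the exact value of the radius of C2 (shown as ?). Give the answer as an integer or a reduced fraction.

1. [int C1,C2]  r_C2² − (32/3)r_C2 + 247/9 = 0  ⇒  r_C2 = 13/3 or 19/3
2. given r_C2 < 5: keep 13/3

13/3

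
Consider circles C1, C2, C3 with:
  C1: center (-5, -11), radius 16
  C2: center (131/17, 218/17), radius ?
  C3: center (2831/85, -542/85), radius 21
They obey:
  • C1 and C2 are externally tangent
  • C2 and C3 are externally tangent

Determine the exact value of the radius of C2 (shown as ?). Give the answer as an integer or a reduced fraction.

1. [ext C1·C2]  r_C2² + 32r_C2 − 473 = 0  ⇒  r_C2 = 11 (r>0 drops 1)
2. [ext C2·C3]  r_C2² + 42r_C2 − 583 = 0  ⇒  r_C2 = 11 (r>0 drops 1)

11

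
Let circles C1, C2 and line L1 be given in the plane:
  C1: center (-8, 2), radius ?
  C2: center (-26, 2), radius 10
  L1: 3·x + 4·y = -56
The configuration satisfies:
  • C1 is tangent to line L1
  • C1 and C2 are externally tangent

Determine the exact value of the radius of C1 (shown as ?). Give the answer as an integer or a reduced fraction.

1. [C1‖L1]  r_C1² − 64 = 0  ⇒  r_C1 = 8 (r>0 drops 1)
2. [ext C1·C2]  r_C1² + 20r_C1 − 224 = 0  ⇒  r_C1 = 8 (r>0 drops 1)

8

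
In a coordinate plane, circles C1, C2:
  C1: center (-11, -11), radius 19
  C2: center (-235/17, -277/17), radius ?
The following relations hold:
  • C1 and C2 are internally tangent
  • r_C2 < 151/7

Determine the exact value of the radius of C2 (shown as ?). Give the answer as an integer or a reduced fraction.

13

1. [int C1,C2]  r_C2² − 38r_C2 + 325 = 0  ⇒  r_C2 = 13 or 25
2. given r_C2 < 151/7: keep 13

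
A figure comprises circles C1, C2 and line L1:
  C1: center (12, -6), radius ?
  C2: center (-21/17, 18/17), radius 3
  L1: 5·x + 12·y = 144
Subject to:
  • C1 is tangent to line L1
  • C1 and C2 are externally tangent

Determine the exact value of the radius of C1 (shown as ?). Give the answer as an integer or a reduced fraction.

1. [C1‖L1]  r_C1² − 144 = 0  ⇒  r_C1 = 12 (r>0 drops 1)
2. [ext C1·C2]  r_C1² + 6r_C1 − 216 = 0  ⇒  r_C1 = 12 (r>0 drops 1)

12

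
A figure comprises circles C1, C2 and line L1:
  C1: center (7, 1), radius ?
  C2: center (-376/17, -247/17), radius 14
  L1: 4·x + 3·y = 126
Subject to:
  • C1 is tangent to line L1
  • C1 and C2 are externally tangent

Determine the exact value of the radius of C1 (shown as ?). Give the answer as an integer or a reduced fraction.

1. [C1‖L1]  r_C1² − 361 = 0  ⇒  r_C1 = 19 (r>0 drops 1)
2. [ext C1·C2]  r_C1² + 28r_C1 − 893 = 0  ⇒  r_C1 = 19 (r>0 drops 1)

19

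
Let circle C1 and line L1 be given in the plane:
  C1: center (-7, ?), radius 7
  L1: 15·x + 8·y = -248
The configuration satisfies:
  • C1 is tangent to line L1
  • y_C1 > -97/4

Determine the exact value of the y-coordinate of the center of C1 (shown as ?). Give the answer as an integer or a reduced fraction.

1. [C1‖L1]  y_C1² + (143/4)y_C1 + 393/4 = 0  ⇒  y_C1 = -131/4 or -3
2. given y_C1 > -97/4: keep -3

-3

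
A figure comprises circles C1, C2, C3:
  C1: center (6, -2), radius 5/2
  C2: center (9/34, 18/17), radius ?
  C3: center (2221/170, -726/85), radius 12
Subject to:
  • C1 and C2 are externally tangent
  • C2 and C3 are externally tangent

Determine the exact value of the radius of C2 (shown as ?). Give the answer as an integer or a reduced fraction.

1. [ext C1·C2]  r_C2² + 5r_C2 − 36 = 0  ⇒  r_C2 = 4 (r>0 drops 1)
2. [ext C2·C3]  r_C2² + 24r_C2 − 112 = 0  ⇒  r_C2 = 4 (r>0 drops 1)

4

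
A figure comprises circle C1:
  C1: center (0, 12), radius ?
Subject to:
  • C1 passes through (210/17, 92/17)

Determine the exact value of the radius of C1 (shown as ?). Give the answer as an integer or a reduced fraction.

14

1. [C1∋P]  r_C1² − 196 = 0  ⇒  r_C1 = 14 (r>0 drops 1)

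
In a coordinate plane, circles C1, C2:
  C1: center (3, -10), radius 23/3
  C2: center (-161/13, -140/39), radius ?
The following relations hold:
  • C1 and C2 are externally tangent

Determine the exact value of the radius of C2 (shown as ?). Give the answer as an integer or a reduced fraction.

9

1. [ext C1·C2]  r_C2² + (46/3)r_C2 − 219 = 0  ⇒  r_C2 = 9 (r>0 drops 1)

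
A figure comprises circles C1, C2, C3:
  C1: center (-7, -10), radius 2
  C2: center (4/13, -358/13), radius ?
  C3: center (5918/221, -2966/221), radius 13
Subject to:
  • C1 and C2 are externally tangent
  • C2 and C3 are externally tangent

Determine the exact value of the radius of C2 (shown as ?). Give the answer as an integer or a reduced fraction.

1. [ext C1·C2]  r_C2² + 4r_C2 − 357 = 0  ⇒  r_C2 = 17 (r>0 drops 1)
2. [ext C2·C3]  r_C2² + 26r_C2 − 731 = 0  ⇒  r_C2 = 17 (r>0 drops 1)

17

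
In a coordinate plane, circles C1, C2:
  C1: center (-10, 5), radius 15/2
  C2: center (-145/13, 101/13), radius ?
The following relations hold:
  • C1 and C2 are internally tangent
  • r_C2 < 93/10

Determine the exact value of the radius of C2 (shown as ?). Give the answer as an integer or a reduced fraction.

1. [int C1,C2]  r_C2² − 15r_C2 + 189/4 = 0  ⇒  r_C2 = 9/2 or 21/2
2. given r_C2 < 93/10: keep 9/2

9/2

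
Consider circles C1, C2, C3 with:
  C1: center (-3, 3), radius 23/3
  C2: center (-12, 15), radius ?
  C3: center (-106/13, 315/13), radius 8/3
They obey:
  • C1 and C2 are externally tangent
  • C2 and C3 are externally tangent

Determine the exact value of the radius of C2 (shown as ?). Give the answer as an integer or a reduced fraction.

1. [ext C1·C2]  r_C2² + (46/3)r_C2 − 1496/9 = 0  ⇒  r_C2 = 22/3 (r>0 drops 1)
2. [ext C2·C3]  r_C2² + (16/3)r_C2 − 836/9 = 0  ⇒  r_C2 = 22/3 (r>0 drops 1)

22/3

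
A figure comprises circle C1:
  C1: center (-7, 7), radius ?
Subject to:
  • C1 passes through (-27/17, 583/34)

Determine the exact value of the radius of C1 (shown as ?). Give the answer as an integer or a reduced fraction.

23/2

1. [C1∋P]  r_C1² − 529/4 = 0  ⇒  r_C1 = 23/2 (r>0 drops 1)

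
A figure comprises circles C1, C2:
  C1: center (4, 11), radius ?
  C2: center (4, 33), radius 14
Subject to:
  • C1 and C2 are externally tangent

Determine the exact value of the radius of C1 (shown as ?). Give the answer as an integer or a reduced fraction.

8

1. [ext C1·C2]  r_C1² + 28r_C1 − 288 = 0  ⇒  r_C1 = 8 (r>0 drops 1)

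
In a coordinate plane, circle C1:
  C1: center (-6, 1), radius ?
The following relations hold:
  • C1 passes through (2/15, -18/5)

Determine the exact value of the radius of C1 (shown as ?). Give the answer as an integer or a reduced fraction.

1. [C1∋P]  r_C1² − 529/9 = 0  ⇒  r_C1 = 23/3 (r>0 drops 1)

23/3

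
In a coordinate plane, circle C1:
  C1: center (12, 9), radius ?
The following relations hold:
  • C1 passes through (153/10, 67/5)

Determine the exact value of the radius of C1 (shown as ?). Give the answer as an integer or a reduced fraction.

11/2

1. [C1∋P]  r_C1² − 121/4 = 0  ⇒  r_C1 = 11/2 (r>0 drops 1)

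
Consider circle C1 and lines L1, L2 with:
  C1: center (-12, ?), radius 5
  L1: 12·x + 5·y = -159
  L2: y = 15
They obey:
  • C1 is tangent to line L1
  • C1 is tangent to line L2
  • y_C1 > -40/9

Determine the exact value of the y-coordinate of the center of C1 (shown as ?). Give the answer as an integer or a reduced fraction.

10

1. [C1‖L1]  y_C1² + 6y_C1 − 160 = 0  ⇒  y_C1 = -16 or 10
2. [C1‖L2]  y_C1² − 30y_C1 + 200 = 0  ⇒  y_C1 = 10 or 20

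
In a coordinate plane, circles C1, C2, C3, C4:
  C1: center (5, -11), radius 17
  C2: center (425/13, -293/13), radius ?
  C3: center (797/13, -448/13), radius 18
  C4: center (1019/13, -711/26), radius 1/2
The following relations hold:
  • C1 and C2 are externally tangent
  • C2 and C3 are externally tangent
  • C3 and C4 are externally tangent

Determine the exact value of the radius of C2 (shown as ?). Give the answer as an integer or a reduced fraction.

1. [ext C1·C2]  r_C2² + 34r_C2 − 611 = 0  ⇒  r_C2 = 13 (r>0 drops 1)
2. [ext C2·C3]  r_C2² + 36r_C2 − 637 = 0  ⇒  r_C2 = 13 (r>0 drops 1)

13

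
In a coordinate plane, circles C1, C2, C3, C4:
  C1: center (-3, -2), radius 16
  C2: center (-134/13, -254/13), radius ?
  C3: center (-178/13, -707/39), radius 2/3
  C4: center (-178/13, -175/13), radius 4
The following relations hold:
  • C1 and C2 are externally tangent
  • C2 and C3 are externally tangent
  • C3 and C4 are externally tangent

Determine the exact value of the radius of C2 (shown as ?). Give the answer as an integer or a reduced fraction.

1. [ext C1·C2]  r_C2² + 32r_C2 − 105 = 0  ⇒  r_C2 = 3 (r>0 drops 1)
2. [ext C2·C3]  r_C2² + (4/3)r_C2 − 13 = 0  ⇒  r_C2 = 3 (r>0 drops 1)

3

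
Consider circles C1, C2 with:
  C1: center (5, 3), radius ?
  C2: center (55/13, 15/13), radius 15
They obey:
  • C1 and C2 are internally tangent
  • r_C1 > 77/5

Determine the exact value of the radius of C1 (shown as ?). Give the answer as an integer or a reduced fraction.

1. [int C1,C2]  r_C1² − 30r_C1 + 221 = 0  ⇒  r_C1 = 13 or 17
2. given r_C1 > 77/5: keep 17

17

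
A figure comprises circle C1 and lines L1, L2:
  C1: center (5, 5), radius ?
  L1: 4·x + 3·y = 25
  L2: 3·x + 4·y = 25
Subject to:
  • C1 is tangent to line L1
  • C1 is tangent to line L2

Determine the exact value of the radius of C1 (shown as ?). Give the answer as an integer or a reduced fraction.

2

1. [C1‖L1]  r_C1² − 4 = 0  ⇒  r_C1 = 2 (r>0 drops 1)
2. [C1‖L2]  r_C1² − 4 = 0  ⇒  r_C1 = 2 (r>0 drops 1)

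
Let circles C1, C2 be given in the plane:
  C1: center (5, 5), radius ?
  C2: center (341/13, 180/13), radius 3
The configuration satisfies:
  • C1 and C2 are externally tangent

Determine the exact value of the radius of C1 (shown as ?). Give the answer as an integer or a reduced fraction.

1. [ext C1·C2]  r_C1² + 6r_C1 − 520 = 0  ⇒  r_C1 = 20 (r>0 drops 1)

20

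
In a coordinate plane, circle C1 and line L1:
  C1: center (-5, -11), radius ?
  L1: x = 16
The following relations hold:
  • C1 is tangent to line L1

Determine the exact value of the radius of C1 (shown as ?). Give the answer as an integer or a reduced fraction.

1. [C1‖L1]  r_C1² − 441 = 0  ⇒  r_C1 = 21 (r>0 drops 1)

21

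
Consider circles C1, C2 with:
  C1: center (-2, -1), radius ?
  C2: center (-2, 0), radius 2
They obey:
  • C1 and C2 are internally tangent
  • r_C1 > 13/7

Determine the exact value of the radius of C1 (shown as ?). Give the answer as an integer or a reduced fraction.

3

1. [int C1,C2]  r_C1² − 4r_C1 + 3 = 0  ⇒  r_C1 = 1 or 3
2. given r_C1 > 13/7: keep 3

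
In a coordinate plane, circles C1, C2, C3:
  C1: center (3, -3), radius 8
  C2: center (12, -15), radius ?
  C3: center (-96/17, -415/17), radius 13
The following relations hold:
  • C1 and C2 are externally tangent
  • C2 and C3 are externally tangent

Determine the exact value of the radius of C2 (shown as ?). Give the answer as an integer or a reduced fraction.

1. [ext C1·C2]  r_C2² + 16r_C2 − 161 = 0  ⇒  r_C2 = 7 (r>0 drops 1)
2. [ext C2·C3]  r_C2² + 26r_C2 − 231 = 0  ⇒  r_C2 = 7 (r>0 drops 1)

7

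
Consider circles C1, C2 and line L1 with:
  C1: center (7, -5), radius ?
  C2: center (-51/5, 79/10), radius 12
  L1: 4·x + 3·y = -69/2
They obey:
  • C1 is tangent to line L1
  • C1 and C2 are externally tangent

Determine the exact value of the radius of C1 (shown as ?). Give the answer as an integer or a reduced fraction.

19/2

1. [C1‖L1]  r_C1² − 361/4 = 0  ⇒  r_C1 = 19/2 (r>0 drops 1)
2. [ext C1·C2]  r_C1² + 24r_C1 − 1273/4 = 0  ⇒  r_C1 = 19/2 (r>0 drops 1)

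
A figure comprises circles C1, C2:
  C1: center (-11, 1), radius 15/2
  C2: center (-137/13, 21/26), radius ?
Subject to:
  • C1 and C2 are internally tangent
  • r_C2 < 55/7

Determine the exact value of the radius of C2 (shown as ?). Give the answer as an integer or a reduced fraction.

1. [int C1,C2]  r_C2² − 15r_C2 + 56 = 0  ⇒  r_C2 = 7 or 8
2. given r_C2 < 55/7: keep 7

7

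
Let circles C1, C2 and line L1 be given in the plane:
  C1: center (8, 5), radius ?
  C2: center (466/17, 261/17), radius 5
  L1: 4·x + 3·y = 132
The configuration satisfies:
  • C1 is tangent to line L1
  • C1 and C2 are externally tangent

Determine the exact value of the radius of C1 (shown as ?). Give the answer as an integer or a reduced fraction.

17

1. [C1‖L1]  r_C1² − 289 = 0  ⇒  r_C1 = 17 (r>0 drops 1)
2. [ext C1·C2]  r_C1² + 10r_C1 − 459 = 0  ⇒  r_C1 = 17 (r>0 drops 1)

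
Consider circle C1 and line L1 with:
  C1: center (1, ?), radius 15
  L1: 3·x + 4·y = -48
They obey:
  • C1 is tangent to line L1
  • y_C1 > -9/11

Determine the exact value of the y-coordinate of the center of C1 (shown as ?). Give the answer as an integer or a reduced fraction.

1. [C1‖L1]  y_C1² + (51/2)y_C1 − 189 = 0  ⇒  y_C1 = -63/2 or 6
2. given y_C1 > -9/11: keep 6

6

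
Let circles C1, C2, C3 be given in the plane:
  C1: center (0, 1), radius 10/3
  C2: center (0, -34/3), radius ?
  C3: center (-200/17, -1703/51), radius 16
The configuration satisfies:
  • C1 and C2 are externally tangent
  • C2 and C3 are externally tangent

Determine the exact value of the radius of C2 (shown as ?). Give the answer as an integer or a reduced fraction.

9

1. [ext C1·C2]  r_C2² + (20/3)r_C2 − 141 = 0  ⇒  r_C2 = 9 (r>0 drops 1)
2. [ext C2·C3]  r_C2² + 32r_C2 − 369 = 0  ⇒  r_C2 = 9 (r>0 drops 1)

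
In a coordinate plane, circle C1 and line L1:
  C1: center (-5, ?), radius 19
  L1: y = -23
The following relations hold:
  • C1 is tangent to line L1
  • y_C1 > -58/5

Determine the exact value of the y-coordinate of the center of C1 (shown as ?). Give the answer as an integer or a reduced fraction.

-4

1. [C1‖L1]  y_C1² + 46y_C1 + 168 = 0  ⇒  y_C1 = -42 or -4
2. given y_C1 > -58/5: keep -4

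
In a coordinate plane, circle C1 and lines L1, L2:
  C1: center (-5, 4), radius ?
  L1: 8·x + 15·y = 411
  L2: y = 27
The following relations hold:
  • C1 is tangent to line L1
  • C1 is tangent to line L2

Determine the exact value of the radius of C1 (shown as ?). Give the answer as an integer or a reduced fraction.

1. [C1‖L1]  r_C1² − 529 = 0  ⇒  r_C1 = 23 (r>0 drops 1)
2. [C1‖L2]  r_C1² − 529 = 0  ⇒  r_C1 = 23 (r>0 drops 1)

23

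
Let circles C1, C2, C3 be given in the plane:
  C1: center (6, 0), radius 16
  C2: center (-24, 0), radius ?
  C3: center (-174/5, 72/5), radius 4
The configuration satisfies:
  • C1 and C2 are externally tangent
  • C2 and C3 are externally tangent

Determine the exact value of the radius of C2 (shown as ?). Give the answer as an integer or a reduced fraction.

1. [ext C1·C2]  r_C2² + 32r_C2 − 644 = 0  ⇒  r_C2 = 14 (r>0 drops 1)
2. [ext C2·C3]  r_C2² + 8r_C2 − 308 = 0  ⇒  r_C2 = 14 (r>0 drops 1)

14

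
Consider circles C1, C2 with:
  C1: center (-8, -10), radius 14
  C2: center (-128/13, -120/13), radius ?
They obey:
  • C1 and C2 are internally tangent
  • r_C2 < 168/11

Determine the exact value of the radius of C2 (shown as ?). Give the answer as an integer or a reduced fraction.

1. [int C1,C2]  r_C2² − 28r_C2 + 192 = 0  ⇒  r_C2 = 12 or 16
2. given r_C2 < 168/11: keep 12

12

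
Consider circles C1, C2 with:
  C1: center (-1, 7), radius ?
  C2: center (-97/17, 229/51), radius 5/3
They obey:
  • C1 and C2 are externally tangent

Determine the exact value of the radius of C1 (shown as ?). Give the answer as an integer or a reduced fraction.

1. [ext C1·C2]  r_C1² + (10/3)r_C1 − 77/3 = 0  ⇒  r_C1 = 11/3 (r>0 drops 1)

11/3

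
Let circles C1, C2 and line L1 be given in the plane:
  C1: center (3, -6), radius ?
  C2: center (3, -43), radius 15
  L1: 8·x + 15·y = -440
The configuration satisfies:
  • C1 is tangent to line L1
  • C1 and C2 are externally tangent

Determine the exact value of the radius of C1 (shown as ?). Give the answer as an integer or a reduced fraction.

1. [C1‖L1]  r_C1² − 484 = 0  ⇒  r_C1 = 22 (r>0 drops 1)
2. [ext C1·C2]  r_C1² + 30r_C1 − 1144 = 0  ⇒  r_C1 = 22 (r>0 drops 1)

22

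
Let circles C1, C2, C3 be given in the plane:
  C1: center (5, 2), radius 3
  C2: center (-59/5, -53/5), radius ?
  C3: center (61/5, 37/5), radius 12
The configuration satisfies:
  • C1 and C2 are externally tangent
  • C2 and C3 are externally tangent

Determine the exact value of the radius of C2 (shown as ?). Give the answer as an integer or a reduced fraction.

18

1. [ext C1·C2]  r_C2² + 6r_C2 − 432 = 0  ⇒  r_C2 = 18 (r>0 drops 1)
2. [ext C2·C3]  r_C2² + 24r_C2 − 756 = 0  ⇒  r_C2 = 18 (r>0 drops 1)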